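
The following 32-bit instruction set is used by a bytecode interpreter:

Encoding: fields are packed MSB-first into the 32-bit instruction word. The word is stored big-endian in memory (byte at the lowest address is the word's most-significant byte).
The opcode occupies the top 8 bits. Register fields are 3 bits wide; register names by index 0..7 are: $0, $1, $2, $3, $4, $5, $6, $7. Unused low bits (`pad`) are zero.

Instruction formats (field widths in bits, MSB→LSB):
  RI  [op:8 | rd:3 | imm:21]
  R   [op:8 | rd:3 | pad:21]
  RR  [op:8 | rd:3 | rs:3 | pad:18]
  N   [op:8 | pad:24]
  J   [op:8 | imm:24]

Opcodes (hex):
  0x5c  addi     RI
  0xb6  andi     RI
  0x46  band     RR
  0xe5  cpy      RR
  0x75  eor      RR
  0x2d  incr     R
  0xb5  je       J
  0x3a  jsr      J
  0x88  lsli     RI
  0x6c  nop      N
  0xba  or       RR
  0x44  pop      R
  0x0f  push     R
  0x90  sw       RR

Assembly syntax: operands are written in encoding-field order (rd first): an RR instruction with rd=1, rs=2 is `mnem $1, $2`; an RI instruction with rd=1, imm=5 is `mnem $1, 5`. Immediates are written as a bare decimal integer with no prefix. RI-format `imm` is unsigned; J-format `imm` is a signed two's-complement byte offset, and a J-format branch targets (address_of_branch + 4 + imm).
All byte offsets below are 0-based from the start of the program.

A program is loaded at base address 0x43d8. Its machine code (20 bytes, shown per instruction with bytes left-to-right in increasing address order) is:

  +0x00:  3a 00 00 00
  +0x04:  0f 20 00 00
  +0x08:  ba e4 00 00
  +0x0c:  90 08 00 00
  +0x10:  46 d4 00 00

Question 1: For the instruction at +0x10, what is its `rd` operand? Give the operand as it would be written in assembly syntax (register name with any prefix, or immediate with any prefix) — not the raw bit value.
$6

@+10  big-endian(46 d4 00 00) = 0x46d40000
  top 8b → 0x46 → band [RR]
  rd: (w>>21)&0x7=0x6 → $6
  rs: (w>>18)&0x7=0x5 → $5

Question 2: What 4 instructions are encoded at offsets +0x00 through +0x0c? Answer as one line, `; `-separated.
off 0x00: read 3a 00 00 00 as big → 0x3a000000
  top 8b → 0x3a → jsr [J]
  [23:0] imm=0 = 0
off 0x04: read 0f 20 00 00 as big → 0x0f200000
  top 8b → 0xf → push [R]
  [23:21] rd=1 = $1
off 0x08: read ba e4 00 00 as big → 0xbae40000
  top 8b → 0xba → or [RR]
  [23:21] rd=7 = $7
  [20:18] rs=1 = $1
off 0x0c: read 90 08 00 00 as big → 0x90080000
  top 8b → 0x90 → sw [RR]
  [23:21] rd=0 = $0
  [20:18] rs=2 = $2

jsr 0; push $1; or $7, $1; sw $0, $2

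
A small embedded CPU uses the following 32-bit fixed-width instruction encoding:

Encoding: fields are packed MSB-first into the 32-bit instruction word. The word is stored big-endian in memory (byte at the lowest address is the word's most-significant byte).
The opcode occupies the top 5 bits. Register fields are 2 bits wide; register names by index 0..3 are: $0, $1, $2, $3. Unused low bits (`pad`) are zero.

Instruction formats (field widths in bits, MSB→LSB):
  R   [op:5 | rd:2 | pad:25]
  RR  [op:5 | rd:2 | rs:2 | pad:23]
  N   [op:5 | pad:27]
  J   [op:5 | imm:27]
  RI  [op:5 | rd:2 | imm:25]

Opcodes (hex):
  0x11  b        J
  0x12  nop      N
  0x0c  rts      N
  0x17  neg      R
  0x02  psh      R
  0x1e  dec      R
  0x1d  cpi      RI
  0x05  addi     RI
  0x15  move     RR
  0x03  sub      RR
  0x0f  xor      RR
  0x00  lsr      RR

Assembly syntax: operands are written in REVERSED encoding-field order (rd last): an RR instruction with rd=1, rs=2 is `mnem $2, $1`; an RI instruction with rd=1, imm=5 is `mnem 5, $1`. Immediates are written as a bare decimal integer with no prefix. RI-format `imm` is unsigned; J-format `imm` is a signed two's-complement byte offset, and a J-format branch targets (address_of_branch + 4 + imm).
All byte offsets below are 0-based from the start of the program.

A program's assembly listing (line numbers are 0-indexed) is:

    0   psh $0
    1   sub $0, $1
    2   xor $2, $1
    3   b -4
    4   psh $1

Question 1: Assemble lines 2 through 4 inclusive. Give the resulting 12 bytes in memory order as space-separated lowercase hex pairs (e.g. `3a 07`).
7b 00 00 00 8f ff ff fc 12 00 00 00

line 2 (xor): pack op=0xf:5|rd=1:2|rs=2:2|pad=0:23 = 0x7b000000; big→ 7b 00 00 00
line 3 (b): pack op=0x11:5|imm=-4:27 = 0x8ffffffc; big→ 8f ff ff fc
line 4 (psh): pack op=0x2:5|rd=1:2|pad=0:25 = 0x12000000; big→ 12 00 00 00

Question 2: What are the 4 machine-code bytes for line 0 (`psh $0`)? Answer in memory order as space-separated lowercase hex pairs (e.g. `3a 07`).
10 00 00 00

L0: psh op=0x2:5|rd=0:2|pad=0:25 ⇒ 0x10000000 ⇒ big 10 00 00 00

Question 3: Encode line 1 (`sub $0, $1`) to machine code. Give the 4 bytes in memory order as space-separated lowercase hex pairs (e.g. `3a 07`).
L1: sub op=0x3:5|rd=1:2|rs=0:2|pad=0:23 ⇒ 0x1a000000 ⇒ big 1a 00 00 00

1a 00 00 00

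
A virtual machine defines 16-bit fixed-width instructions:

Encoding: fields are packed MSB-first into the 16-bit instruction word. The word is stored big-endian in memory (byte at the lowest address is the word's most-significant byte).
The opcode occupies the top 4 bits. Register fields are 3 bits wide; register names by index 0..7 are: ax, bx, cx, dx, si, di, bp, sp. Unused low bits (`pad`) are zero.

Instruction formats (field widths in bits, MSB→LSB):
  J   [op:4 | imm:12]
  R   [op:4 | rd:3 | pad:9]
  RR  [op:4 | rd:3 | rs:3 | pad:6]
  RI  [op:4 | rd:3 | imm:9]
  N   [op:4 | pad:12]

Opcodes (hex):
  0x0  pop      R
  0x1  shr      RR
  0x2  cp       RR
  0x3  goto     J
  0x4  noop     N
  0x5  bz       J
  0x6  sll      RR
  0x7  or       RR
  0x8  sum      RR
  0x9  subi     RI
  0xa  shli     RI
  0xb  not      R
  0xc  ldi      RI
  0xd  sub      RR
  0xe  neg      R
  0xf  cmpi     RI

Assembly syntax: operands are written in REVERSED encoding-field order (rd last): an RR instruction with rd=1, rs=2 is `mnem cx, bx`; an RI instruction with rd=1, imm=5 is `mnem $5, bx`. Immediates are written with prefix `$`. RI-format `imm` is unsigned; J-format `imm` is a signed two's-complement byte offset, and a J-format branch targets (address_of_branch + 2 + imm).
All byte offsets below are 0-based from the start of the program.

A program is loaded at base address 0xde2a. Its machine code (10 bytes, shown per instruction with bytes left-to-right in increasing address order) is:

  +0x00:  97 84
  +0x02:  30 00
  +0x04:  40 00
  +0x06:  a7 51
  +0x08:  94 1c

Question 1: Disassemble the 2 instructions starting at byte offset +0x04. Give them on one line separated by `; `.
[04] 40 00 → 0x4000
  op=0x4000>>12=0x4 ⇒ noop (N)
[06] a7 51 → 0xa751
  op=0xa751>>12=0xa ⇒ shli (RI)
  rd@[11:9]=0x3 ⇒ dx
  imm@[8:0]=0x151 ⇒ $337

noop; shli $337, dx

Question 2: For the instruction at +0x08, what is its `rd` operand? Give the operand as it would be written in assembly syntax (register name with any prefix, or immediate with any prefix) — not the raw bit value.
cx

@+08  big-endian(94 1c) = 0x941c
  top 4b → 0x9 → subi [RI]
  [11:9] rd=2 = cx
  [8:0] imm=28 = $28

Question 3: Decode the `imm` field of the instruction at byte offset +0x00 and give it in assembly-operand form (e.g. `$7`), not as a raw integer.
off 0x00: read 97 84 as big → 0x9784
  opcode bits[15:12]=0x9: subi/RI
  rd@[11:9]=0x3 ⇒ dx
  imm@[8:0]=0x184 ⇒ $388

$388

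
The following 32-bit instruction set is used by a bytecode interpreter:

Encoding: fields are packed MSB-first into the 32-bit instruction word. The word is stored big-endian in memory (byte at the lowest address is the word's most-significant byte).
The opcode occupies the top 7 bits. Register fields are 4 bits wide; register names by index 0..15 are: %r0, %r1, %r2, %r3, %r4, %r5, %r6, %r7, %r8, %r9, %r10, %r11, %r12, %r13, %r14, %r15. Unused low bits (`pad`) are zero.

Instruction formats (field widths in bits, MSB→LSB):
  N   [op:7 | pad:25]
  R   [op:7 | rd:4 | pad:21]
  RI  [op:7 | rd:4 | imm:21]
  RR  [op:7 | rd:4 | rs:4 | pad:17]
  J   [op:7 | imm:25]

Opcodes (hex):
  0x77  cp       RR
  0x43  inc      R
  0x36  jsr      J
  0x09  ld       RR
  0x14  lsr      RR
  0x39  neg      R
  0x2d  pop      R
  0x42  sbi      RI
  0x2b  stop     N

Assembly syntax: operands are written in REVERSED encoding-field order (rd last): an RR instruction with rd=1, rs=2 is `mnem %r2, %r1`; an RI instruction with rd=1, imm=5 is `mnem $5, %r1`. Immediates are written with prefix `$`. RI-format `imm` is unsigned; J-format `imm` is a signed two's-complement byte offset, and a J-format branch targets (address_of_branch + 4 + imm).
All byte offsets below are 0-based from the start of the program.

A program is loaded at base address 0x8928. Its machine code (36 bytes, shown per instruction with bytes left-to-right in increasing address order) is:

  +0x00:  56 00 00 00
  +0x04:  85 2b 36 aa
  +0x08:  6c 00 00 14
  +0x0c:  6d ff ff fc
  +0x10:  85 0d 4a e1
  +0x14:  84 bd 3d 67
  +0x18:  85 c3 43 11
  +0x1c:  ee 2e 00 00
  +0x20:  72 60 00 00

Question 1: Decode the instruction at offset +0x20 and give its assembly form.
@+20  big-endian(72 60 00 00) = 0x72600000
  top 7b → 0x39 → neg [R]
  rd@[24:21]=0x3 ⇒ %r3

neg %r3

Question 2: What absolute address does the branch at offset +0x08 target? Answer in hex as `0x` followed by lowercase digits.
0x8948

off 0x08: read 6c 00 00 14 as big → 0x6c000014
  op=0x6c000014>>25=0x36 ⇒ jsr (J)
  imm@[24:0]=0x14 ⇒ $20
  target = base 0x8928 + off 0x08 + 4 + imm 20 = 0x8948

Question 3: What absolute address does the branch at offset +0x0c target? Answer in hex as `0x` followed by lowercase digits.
0x8934

[0c] 6d ff ff fc → 0x6dfffffc
  opcode bits[31:25]=0x36: jsr/J
  imm: (w>>0)&0x1ffffff=0x1fffffc (s25→-4) → $-4
  target = base 0x8928 + off 0x0c + 4 + imm -4 = 0x8934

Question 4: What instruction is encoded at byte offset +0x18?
off 0x18: read 85 c3 43 11 as big → 0x85c34311
  top 7b → 0x42 → sbi [RI]
  rd@[24:21]=0xe ⇒ %r14
  imm@[20:0]=0x34311 ⇒ $213777

sbi $213777, %r14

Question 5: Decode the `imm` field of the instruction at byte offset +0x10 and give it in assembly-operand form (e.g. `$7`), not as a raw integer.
+0x10: 85 0d 4a e1 ⇒ word 0x850d4ae1 (big)
  op=0x850d4ae1>>25=0x42 ⇒ sbi (RI)
  rd@[24:21]=0x8 ⇒ %r8
  imm@[20:0]=0xd4ae1 ⇒ $871137

$871137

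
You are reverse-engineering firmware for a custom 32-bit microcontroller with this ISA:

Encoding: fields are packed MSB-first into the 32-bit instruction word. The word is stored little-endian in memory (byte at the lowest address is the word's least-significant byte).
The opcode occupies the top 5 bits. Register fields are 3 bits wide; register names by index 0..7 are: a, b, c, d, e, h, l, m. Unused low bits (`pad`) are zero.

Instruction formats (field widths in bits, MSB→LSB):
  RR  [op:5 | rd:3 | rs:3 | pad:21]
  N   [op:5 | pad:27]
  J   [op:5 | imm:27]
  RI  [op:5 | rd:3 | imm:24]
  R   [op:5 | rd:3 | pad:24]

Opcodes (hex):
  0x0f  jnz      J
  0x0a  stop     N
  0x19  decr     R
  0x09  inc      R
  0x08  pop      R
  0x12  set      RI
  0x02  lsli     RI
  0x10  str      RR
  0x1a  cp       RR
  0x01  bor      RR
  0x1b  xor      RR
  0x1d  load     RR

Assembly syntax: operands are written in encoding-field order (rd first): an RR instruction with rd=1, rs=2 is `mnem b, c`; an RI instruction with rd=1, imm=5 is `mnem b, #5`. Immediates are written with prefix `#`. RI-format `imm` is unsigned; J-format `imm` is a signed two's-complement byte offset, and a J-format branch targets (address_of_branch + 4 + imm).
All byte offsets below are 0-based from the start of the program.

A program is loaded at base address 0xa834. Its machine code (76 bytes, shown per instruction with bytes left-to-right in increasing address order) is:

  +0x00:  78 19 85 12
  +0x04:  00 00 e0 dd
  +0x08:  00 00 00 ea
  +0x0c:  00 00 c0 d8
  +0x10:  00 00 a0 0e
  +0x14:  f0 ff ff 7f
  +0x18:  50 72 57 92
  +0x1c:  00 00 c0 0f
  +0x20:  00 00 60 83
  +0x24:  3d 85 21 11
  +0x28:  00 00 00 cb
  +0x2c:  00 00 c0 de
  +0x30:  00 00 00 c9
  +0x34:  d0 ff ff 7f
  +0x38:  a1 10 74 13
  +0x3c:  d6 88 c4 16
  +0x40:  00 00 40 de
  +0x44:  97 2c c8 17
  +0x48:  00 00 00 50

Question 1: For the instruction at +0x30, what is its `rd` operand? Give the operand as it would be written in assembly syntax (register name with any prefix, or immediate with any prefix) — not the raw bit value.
b

off 0x30: read 00 00 00 c9 as little → 0xc9000000
  opcode bits[31:27]=0x19: decr/R
  [26:24] rd=1 = b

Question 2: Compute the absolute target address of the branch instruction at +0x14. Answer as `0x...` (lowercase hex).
0xa83c

@+14  little-endian(f0 ff ff 7f) = 0x7ffffff0
  op=0x7ffffff0>>27=0xf ⇒ jnz (J)
  imm: (w>>0)&0x7ffffff=0x7fffff0 (s27→-16) → #-16
  target = base 0xa834 + off 0x14 + 4 + imm -16 = 0xa83c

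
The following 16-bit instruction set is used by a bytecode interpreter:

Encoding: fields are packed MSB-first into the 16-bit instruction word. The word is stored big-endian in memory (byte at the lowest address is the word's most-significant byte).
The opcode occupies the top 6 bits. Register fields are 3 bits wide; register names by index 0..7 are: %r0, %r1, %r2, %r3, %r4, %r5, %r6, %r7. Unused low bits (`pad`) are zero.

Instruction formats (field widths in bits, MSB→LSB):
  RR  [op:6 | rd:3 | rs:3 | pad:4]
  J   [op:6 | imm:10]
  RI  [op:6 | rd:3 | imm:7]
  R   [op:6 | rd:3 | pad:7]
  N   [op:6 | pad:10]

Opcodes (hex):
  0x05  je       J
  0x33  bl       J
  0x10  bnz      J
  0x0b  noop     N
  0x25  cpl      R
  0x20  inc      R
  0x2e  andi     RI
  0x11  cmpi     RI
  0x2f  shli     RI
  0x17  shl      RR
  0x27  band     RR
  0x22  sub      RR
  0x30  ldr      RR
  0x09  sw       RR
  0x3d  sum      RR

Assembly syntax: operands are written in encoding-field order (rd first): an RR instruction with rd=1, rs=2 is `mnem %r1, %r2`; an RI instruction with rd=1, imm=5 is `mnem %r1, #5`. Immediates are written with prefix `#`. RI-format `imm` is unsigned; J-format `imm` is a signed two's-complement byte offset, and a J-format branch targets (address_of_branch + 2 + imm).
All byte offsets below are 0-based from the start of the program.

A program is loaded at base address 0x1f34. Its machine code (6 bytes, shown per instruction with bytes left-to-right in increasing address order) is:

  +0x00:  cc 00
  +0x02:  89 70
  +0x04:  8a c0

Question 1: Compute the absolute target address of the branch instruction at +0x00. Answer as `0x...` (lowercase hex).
[00] cc 00 → 0xcc00
  top 6b → 0x33 → bl [J]
  imm: (w>>0)&0x3ff=0x0 → #0
  target = base 0x1f34 + off 0x00 + 2 + imm 0 = 0x1f36

0x1f36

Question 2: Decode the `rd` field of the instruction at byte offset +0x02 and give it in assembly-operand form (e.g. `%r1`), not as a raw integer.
%r2

off 0x02: read 89 70 as big → 0x8970
  op=0x8970>>10=0x22 ⇒ sub (RR)
  [9:7] rd=2 = %r2
  [6:4] rs=7 = %r7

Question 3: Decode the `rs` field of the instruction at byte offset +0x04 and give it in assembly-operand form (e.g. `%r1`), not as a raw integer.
+0x04: 8a c0 ⇒ word 0x8ac0 (big)
  opcode bits[15:10]=0x22: sub/RR
  [9:7] rd=5 = %r5
  [6:4] rs=4 = %r4

%r4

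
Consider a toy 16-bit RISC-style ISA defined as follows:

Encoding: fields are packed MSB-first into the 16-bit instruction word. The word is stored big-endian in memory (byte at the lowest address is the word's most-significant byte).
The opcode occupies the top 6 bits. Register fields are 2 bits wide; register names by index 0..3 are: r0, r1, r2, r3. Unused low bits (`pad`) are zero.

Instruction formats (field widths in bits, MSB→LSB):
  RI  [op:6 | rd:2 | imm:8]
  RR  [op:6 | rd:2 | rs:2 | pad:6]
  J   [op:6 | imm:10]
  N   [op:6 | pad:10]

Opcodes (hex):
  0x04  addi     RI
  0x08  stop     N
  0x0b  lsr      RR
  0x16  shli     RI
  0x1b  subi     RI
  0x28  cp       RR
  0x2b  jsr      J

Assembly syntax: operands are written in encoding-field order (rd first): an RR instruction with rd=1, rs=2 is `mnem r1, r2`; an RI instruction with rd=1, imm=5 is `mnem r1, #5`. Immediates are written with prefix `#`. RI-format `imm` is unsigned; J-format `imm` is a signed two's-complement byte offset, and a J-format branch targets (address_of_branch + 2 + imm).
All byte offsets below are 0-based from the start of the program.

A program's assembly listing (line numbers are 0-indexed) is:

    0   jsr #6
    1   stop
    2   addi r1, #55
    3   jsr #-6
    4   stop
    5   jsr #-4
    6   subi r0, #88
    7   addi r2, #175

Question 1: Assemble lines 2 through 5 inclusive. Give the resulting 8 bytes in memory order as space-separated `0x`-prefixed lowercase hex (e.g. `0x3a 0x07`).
2. addi fields op=0x4:6|rd=1:2|imm=55:8 → word 1137h → 11 37
3. jsr fields op=0x2b:6|imm=-6:10 → word affah → af fa
4. stop fields op=0x8:6|pad=0:10 → word 2000h → 20 00
5. jsr fields op=0x2b:6|imm=-4:10 → word affch → af fc

0x11 0x37 0xaf 0xfa 0x20 0x00 0xaf 0xfc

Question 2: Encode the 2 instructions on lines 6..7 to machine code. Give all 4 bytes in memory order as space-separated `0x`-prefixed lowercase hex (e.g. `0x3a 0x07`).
6. subi fields op=0x1b:6|rd=0:2|imm=88:8 → word 6c58h → 6c 58
7. addi fields op=0x4:6|rd=2:2|imm=175:8 → word 12afh → 12 af

0x6c 0x58 0x12 0xaf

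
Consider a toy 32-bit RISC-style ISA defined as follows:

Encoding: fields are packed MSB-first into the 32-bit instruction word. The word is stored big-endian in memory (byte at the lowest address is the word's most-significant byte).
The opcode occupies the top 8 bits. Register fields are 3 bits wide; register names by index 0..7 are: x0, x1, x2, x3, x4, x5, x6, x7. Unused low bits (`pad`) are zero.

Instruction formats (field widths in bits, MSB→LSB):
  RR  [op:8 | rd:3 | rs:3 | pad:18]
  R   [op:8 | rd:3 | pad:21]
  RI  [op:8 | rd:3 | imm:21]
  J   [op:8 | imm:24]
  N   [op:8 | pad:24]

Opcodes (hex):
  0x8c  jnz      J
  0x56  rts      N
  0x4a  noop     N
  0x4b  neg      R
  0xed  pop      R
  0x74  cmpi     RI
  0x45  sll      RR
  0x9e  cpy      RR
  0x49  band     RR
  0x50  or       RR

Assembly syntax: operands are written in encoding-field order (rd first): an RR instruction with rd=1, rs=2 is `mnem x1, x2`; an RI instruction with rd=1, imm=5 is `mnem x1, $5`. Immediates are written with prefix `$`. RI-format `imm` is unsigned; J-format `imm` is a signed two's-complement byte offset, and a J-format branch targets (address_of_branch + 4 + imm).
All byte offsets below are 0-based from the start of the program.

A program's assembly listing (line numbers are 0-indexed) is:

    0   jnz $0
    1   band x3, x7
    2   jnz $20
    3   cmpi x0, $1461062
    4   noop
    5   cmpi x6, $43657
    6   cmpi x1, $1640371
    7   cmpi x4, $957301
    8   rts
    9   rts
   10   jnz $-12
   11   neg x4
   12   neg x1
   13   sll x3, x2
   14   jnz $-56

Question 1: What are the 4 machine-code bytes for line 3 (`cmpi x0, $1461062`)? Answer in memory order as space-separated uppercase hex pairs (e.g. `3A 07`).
line 3 (cmpi): pack op=0x74:8|rd=0:3|imm=1461062:21 = 0x74164b46; big→ 74 16 4b 46

74 16 4B 46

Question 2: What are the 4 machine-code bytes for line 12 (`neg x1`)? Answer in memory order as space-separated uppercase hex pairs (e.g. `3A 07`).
4B 20 00 00

line 12 (neg): pack op=0x4b:8|rd=1:3|pad=0:21 = 0x4b200000; big→ 4b 20 00 00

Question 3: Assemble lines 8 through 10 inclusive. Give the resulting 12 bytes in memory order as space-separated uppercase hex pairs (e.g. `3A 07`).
8. rts fields op=0x56:8|pad=0:24 → word 56000000h → 56 00 00 00
9. rts fields op=0x56:8|pad=0:24 → word 56000000h → 56 00 00 00
10. jnz fields op=0x8c:8|imm=-12:24 → word 8cfffff4h → 8c ff ff f4

56 00 00 00 56 00 00 00 8C FF FF F4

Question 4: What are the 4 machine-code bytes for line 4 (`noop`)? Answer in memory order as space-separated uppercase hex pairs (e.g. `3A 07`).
4A 00 00 00

4. noop fields op=0x4a:8|pad=0:24 → word 4a000000h → 4a 00 00 00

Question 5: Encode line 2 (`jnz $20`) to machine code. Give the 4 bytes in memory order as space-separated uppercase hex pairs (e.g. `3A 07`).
line 2 (jnz): pack op=0x8c:8|imm=20:24 = 0x8c000014; big→ 8c 00 00 14

8C 00 00 14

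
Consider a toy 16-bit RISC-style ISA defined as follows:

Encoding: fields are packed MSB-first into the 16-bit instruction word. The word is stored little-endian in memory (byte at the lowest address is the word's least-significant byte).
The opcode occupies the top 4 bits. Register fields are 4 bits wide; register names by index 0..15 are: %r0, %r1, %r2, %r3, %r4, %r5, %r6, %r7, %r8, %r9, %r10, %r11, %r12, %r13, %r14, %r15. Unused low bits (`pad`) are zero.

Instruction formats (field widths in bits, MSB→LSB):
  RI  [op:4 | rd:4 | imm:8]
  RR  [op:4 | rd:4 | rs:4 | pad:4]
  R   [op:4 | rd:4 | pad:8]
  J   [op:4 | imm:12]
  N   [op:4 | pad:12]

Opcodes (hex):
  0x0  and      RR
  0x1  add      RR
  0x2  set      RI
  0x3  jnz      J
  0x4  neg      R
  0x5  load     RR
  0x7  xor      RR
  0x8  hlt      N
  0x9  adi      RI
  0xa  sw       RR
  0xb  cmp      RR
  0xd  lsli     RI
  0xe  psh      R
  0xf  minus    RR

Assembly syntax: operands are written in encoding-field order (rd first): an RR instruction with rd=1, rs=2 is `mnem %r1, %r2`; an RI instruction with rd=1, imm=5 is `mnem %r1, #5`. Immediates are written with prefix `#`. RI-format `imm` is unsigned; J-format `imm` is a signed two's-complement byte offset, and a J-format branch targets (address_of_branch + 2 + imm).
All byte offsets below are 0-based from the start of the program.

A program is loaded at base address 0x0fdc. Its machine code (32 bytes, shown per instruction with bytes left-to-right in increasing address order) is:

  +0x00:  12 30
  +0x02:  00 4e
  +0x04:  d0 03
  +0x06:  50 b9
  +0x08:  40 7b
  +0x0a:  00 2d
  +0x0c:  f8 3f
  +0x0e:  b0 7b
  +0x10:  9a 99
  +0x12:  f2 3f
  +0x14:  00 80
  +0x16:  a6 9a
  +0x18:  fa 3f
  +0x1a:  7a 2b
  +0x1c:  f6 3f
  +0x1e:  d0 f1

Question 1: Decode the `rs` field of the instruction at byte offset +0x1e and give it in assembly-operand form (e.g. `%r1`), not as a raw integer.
off 0x1e: read d0 f1 as little → 0xf1d0
  op=0xf1d0>>12=0xf ⇒ minus (RR)
  rd@[11:8]=0x1 ⇒ %r1
  rs@[7:4]=0xd ⇒ %r13

%r13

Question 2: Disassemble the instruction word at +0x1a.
@+1a  little-endian(7a 2b) = 0x2b7a
  opcode bits[15:12]=0x2: set/RI
  rd@[11:8]=0xb ⇒ %r11
  imm@[7:0]=0x7a ⇒ #122

set %r11, #122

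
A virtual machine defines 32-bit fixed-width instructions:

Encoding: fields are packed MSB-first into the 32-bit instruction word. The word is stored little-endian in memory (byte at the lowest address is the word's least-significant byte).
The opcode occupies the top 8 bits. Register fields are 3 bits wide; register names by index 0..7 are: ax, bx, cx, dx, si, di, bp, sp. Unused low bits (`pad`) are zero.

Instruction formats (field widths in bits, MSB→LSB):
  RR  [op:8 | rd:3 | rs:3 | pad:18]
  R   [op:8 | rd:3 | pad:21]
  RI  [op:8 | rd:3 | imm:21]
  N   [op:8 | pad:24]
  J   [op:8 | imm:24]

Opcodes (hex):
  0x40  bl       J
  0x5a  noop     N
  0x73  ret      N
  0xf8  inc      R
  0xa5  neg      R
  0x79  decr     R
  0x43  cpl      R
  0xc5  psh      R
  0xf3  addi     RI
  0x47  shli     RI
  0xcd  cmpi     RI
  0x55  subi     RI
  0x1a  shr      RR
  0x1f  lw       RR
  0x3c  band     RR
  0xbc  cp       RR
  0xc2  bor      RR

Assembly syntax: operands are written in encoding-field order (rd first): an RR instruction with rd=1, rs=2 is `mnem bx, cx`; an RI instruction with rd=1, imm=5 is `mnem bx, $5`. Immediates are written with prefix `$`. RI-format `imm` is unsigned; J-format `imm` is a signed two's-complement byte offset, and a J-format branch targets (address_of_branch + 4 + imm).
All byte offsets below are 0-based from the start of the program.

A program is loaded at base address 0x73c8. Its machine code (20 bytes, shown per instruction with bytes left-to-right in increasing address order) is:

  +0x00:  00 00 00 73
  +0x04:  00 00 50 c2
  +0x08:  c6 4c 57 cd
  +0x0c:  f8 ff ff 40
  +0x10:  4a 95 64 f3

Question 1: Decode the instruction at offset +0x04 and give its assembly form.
@+04  little-endian(00 00 50 c2) = 0xc2500000
  top 8b → 0xc2 → bor [RR]
  rd: (w>>21)&0x7=0x2 → cx
  rs: (w>>18)&0x7=0x4 → si

bor cx, si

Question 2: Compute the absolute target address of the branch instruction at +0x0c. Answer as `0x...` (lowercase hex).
0x73d0

+0x0c: f8 ff ff 40 ⇒ word 0x40fffff8 (little)
  op=0x40fffff8>>24=0x40 ⇒ bl (J)
  imm: (w>>0)&0xffffff=0xfffff8 (s24→-8) → $-8
  target = base 0x73c8 + off 0x0c + 4 + imm -8 = 0x73d0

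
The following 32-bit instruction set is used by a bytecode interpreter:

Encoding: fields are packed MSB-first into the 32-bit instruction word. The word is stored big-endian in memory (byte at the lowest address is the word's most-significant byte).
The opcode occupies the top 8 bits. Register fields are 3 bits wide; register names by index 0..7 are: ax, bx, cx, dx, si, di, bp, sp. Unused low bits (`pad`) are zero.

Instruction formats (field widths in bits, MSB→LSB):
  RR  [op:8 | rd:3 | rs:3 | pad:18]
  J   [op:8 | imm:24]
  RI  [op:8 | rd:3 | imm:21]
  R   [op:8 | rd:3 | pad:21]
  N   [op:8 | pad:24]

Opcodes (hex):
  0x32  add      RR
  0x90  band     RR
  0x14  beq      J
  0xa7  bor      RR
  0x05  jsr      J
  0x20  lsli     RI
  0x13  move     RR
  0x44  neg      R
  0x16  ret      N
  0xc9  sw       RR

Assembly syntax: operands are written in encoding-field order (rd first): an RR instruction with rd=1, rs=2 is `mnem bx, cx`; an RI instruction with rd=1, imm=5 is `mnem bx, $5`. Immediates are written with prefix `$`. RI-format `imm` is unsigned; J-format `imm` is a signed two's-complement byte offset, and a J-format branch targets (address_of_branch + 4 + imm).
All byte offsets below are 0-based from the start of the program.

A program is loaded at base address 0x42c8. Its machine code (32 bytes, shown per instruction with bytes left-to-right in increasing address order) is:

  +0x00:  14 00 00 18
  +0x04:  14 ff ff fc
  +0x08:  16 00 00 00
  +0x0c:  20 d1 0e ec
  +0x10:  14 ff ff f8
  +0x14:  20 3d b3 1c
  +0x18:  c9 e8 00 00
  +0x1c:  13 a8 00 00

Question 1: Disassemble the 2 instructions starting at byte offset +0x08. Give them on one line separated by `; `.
ret; lsli bp, $1117932

off 0x08: read 16 00 00 00 as big → 0x16000000
  opcode bits[31:24]=0x16: ret/N
off 0x0c: read 20 d1 0e ec as big → 0x20d10eec
  opcode bits[31:24]=0x20: lsli/RI
  rd: (w>>21)&0x7=0x6 → bp
  imm: (w>>0)&0x1fffff=0x110eec → $1117932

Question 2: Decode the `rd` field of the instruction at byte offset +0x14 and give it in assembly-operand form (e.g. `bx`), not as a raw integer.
bx

[14] 20 3d b3 1c → 0x203db31c
  opcode bits[31:24]=0x20: lsli/RI
  rd@[23:21]=0x1 ⇒ bx
  imm@[20:0]=0x1db31c ⇒ $1946396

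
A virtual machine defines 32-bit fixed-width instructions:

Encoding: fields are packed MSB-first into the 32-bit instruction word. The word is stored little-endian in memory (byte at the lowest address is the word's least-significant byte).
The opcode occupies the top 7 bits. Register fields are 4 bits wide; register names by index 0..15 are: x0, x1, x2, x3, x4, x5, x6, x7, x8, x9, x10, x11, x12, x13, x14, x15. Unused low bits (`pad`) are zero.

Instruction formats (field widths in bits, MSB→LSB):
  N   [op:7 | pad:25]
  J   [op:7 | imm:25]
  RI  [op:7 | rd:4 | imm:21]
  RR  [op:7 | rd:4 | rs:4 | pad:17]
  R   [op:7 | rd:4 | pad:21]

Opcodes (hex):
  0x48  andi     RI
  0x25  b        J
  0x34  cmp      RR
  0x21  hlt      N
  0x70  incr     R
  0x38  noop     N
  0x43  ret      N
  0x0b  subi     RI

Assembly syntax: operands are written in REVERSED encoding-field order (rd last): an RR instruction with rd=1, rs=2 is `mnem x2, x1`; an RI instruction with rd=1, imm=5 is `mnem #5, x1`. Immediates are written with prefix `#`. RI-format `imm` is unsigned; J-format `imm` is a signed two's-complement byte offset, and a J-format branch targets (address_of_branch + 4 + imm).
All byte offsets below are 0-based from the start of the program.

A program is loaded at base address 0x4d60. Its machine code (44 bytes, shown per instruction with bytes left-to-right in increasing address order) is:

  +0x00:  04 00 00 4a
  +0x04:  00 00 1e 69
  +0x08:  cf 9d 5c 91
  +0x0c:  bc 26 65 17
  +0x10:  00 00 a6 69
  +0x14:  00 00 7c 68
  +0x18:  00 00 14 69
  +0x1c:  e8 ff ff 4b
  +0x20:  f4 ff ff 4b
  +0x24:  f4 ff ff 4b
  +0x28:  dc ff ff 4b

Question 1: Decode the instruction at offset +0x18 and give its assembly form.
cmp x10, x8

@+18  little-endian(00 00 14 69) = 0x69140000
  top 7b → 0x34 → cmp [RR]
  rd@[24:21]=0x8 ⇒ x8
  rs@[20:17]=0xa ⇒ x10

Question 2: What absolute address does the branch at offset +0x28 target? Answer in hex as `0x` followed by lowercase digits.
0x4d68

@+28  little-endian(dc ff ff 4b) = 0x4bffffdc
  opcode bits[31:25]=0x25: b/J
  imm: (w>>0)&0x1ffffff=0x1ffffdc (s25→-36) → #-36
  target = base 0x4d60 + off 0x28 + 4 + imm -36 = 0x4d68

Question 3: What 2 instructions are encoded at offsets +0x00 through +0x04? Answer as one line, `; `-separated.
[00] 04 00 00 4a → 0x4a000004
  op=0x4a000004>>25=0x25 ⇒ b (J)
  imm@[24:0]=0x4 ⇒ #4
[04] 00 00 1e 69 → 0x691e0000
  op=0x691e0000>>25=0x34 ⇒ cmp (RR)
  rd@[24:21]=0x8 ⇒ x8
  rs@[20:17]=0xf ⇒ x15

b #4; cmp x15, x8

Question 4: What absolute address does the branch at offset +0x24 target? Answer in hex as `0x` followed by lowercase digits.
0x4d7c

off 0x24: read f4 ff ff 4b as little → 0x4bfffff4
  opcode bits[31:25]=0x25: b/J
  [24:0] imm=33554420 (s25→-12) = #-12
  target = base 0x4d60 + off 0x24 + 4 + imm -12 = 0x4d7c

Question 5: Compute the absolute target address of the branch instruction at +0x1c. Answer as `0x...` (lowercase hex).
off 0x1c: read e8 ff ff 4b as little → 0x4bffffe8
  op=0x4bffffe8>>25=0x25 ⇒ b (J)
  [24:0] imm=33554408 (s25→-24) = #-24
  target = base 0x4d60 + off 0x1c + 4 + imm -24 = 0x4d68

0x4d68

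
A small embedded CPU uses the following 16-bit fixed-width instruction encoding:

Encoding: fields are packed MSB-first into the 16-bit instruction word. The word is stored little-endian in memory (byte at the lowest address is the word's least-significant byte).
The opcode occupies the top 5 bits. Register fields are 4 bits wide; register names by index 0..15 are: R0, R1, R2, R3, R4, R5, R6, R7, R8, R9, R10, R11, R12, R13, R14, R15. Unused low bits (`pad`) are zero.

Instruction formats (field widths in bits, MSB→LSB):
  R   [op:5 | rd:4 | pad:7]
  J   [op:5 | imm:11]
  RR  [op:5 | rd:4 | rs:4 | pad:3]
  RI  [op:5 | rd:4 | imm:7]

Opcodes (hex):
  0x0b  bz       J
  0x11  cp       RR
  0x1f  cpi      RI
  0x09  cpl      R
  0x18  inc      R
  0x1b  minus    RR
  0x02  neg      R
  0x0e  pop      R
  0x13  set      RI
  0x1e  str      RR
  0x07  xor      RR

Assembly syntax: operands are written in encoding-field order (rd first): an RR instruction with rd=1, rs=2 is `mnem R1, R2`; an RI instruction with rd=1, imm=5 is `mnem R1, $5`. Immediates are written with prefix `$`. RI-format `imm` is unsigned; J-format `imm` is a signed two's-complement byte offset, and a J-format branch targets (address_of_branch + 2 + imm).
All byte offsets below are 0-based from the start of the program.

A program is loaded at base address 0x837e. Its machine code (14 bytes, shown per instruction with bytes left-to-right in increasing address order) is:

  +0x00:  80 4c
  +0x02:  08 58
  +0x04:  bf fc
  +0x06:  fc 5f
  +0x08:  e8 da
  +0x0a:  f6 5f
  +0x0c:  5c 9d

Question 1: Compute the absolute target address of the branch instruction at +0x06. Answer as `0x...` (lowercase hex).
[06] fc 5f → 0x5ffc
  top 5b → 0xb → bz [J]
  [10:0] imm=2044 (s11→-4) = $-4
  target = base 0x837e + off 0x06 + 2 + imm -4 = 0x8382

0x8382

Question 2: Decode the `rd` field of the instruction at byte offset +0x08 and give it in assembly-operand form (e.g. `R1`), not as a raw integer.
[08] e8 da → 0xdae8
  opcode bits[15:11]=0x1b: minus/RR
  rd: (w>>7)&0xf=0x5 → R5
  rs: (w>>3)&0xf=0xd → R13

R5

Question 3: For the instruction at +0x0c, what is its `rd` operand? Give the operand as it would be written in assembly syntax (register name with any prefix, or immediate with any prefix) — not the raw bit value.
[0c] 5c 9d → 0x9d5c
  top 5b → 0x13 → set [RI]
  rd@[10:7]=0xa ⇒ R10
  imm@[6:0]=0x5c ⇒ $92

R10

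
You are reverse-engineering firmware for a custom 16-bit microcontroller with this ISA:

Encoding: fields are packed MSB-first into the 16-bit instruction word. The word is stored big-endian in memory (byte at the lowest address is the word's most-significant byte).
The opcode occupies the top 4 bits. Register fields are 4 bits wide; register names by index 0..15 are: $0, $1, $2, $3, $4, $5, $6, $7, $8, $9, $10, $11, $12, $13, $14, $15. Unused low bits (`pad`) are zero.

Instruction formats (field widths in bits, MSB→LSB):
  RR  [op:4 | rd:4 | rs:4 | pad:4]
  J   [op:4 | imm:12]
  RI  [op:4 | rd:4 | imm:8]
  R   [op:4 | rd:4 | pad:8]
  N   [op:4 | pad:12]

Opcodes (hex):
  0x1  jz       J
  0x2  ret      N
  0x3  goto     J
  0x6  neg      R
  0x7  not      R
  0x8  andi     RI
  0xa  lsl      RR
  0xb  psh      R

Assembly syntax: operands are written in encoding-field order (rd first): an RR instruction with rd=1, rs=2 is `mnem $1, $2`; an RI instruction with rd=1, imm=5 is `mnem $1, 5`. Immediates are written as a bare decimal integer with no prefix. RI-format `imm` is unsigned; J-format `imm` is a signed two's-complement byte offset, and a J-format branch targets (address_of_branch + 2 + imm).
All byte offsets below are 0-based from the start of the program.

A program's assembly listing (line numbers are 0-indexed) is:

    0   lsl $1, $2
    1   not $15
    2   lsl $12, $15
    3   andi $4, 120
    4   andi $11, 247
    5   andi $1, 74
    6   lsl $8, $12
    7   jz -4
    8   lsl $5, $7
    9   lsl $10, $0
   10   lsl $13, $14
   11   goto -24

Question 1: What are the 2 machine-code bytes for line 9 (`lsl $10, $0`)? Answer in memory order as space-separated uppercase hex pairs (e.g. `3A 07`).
line 9 (lsl): pack op=0xa:4|rd=10:4|rs=0:4|pad=0:4 = 0xaa00; big→ aa 00

AA 00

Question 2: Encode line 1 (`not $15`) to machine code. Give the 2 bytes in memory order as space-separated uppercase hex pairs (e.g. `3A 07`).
line 1 (not): pack op=0x7:4|rd=15:4|pad=0:8 = 0x7f00; big→ 7f 00

7F 00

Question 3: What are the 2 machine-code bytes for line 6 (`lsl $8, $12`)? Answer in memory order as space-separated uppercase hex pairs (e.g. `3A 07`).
A8 C0

6. lsl fields op=0xa:4|rd=8:4|rs=12:4|pad=0:4 → word a8c0h → a8 c0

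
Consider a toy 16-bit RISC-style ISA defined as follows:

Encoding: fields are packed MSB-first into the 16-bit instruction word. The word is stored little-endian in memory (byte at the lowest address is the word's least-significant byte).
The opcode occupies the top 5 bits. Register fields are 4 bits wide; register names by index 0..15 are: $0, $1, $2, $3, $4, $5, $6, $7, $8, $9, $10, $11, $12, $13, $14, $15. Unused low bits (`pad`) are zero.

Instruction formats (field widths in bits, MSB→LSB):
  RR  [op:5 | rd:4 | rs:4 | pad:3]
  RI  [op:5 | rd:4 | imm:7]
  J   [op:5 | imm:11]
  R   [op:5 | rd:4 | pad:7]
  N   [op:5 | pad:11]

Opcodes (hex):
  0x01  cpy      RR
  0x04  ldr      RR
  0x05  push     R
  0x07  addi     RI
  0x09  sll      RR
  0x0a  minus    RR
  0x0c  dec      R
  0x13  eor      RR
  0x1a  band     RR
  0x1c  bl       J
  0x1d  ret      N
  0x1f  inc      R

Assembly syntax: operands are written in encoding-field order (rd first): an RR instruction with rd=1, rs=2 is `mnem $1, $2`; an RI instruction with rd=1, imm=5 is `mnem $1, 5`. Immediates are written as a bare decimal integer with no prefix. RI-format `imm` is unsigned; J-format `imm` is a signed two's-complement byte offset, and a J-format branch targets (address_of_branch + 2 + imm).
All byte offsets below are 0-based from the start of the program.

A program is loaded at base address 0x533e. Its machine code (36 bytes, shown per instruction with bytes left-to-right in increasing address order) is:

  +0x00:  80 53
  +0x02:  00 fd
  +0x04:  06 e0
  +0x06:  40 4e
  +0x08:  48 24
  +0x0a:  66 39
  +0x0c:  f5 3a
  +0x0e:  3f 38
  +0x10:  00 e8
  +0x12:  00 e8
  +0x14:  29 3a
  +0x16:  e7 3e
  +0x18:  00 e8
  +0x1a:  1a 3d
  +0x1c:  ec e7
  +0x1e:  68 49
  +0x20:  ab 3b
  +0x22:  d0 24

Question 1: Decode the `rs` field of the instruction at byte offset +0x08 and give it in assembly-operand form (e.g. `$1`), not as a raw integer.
+0x08: 48 24 ⇒ word 0x2448 (little)
  op=0x2448>>11=0x4 ⇒ ldr (RR)
  rd: (w>>7)&0xf=0x8 → $8
  rs: (w>>3)&0xf=0x9 → $9

$9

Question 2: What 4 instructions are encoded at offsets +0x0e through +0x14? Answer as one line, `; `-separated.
addi $0, 63; ret; ret; addi $4, 41

off 0x0e: read 3f 38 as little → 0x383f
  top 5b → 0x7 → addi [RI]
  [10:7] rd=0 = $0
  [6:0] imm=63 = 63
off 0x10: read 00 e8 as little → 0xe800
  top 5b → 0x1d → ret [N]
off 0x12: read 00 e8 as little → 0xe800
  top 5b → 0x1d → ret [N]
off 0x14: read 29 3a as little → 0x3a29
  top 5b → 0x7 → addi [RI]
  [10:7] rd=4 = $4
  [6:0] imm=41 = 41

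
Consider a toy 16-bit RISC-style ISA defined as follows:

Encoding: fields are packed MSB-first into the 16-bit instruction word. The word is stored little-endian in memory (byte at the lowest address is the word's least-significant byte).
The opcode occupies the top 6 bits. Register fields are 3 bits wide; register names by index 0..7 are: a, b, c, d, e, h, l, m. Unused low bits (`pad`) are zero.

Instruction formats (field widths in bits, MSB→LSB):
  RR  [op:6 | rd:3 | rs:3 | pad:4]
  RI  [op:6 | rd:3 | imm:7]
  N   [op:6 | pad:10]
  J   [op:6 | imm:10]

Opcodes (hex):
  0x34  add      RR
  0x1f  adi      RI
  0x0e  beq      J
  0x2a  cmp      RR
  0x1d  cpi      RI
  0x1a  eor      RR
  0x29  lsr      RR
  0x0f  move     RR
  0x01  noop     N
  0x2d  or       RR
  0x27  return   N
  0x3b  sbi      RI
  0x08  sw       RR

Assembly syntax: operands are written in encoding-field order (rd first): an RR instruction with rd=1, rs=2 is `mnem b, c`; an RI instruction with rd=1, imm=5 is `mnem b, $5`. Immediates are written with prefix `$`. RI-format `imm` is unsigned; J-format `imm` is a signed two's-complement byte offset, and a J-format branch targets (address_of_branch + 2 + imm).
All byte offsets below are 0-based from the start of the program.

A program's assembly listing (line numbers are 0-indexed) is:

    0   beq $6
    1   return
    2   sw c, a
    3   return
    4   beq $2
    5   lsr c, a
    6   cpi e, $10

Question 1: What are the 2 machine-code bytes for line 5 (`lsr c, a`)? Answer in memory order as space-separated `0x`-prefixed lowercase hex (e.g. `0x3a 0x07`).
0x00 0xa5

line 5 (lsr): pack op=0x29:6|rd=2:3|rs=0:3|pad=0:4 = 0xa500; little→ 00 a5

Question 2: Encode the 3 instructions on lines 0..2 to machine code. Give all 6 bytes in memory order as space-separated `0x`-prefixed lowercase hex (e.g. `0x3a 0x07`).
0x06 0x38 0x00 0x9c 0x00 0x21

L0: beq op=0xe:6|imm=6:10 ⇒ 0x3806 ⇒ little 06 38
L1: return op=0x27:6|pad=0:10 ⇒ 0x9c00 ⇒ little 00 9c
L2: sw op=0x8:6|rd=2:3|rs=0:3|pad=0:4 ⇒ 0x2100 ⇒ little 00 21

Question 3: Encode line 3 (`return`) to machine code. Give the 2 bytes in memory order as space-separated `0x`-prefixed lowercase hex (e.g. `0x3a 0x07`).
L3: return op=0x27:6|pad=0:10 ⇒ 0x9c00 ⇒ little 00 9c

0x00 0x9c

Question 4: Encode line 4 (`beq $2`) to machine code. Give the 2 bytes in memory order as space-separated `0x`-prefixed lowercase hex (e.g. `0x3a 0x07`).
0x02 0x38

line 4 (beq): pack op=0xe:6|imm=2:10 = 0x3802; little→ 02 38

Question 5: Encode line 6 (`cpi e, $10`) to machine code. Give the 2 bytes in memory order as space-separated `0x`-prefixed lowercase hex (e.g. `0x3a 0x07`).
L6: cpi op=0x1d:6|rd=4:3|imm=10:7 ⇒ 0x760a ⇒ little 0a 76

0x0a 0x76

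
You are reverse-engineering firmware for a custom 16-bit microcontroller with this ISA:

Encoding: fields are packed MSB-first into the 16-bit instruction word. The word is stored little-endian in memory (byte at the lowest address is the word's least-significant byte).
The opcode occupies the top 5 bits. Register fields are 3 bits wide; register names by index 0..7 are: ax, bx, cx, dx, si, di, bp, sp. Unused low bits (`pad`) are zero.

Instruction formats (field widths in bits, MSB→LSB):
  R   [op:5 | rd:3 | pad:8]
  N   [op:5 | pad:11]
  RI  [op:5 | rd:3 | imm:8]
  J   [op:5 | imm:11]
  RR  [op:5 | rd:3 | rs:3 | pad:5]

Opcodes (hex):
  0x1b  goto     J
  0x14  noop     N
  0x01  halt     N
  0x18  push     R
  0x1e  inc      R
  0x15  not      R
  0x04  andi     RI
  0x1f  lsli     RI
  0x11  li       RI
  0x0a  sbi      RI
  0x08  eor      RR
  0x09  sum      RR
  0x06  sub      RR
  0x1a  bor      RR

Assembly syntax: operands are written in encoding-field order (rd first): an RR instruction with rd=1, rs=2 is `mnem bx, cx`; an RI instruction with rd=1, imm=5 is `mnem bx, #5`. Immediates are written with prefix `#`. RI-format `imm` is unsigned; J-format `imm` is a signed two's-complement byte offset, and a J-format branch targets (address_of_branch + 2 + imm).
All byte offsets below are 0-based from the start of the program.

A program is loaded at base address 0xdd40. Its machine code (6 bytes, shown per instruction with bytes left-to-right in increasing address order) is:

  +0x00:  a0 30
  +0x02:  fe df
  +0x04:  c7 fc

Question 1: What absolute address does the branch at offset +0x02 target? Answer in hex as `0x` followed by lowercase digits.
@+02  little-endian(fe df) = 0xdffe
  opcode bits[15:11]=0x1b: goto/J
  [10:0] imm=2046 (s11→-2) = #-2
  target = base 0xdd40 + off 0x02 + 2 + imm -2 = 0xdd42

0xdd42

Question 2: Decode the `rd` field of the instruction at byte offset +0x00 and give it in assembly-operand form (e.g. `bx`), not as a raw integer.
+0x00: a0 30 ⇒ word 0x30a0 (little)
  op=0x30a0>>11=0x6 ⇒ sub (RR)
  rd@[10:8]=0x0 ⇒ ax
  rs@[7:5]=0x5 ⇒ di

ax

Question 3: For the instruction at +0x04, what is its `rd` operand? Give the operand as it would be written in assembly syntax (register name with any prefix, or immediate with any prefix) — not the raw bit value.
@+04  little-endian(c7 fc) = 0xfcc7
  op=0xfcc7>>11=0x1f ⇒ lsli (RI)
  rd@[10:8]=0x4 ⇒ si
  imm@[7:0]=0xc7 ⇒ #199

si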